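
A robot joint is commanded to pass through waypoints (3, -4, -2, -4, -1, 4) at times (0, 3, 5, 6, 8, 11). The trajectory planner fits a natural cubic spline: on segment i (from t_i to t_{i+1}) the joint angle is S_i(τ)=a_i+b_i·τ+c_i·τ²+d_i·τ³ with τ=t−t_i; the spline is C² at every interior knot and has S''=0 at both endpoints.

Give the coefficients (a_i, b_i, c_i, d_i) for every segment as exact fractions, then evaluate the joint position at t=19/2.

Δ: Δ0=-7/3, Δ1=1, Δ2=-2, Δ3=3/2, Δ4=5/3
row 1: diag=10, rhs=20; c'=1/5, d'=2
row 2: denom=6−2·1/5=28/5; d'=(-18−2·2)/(28/5)=-55/14
row 3: denom=6−1·5/28=163/28; d'=(21−1·-55/14)/(163/28)=698/163
row 4: denom=10−2·56/163=1518/163; d'=(1−2·698/163)/(1518/163)=-411/506
back: M4=-411/506
back: M3=698/163−56/163·-411/506=1154/253
back: M2=-55/14−5/28·1154/253=-1200/253
back: M1=2−1/5·-1200/253=746/253
M: M0=0, M1=746/253, M2=-1200/253, M3=1154/253, M4=-411/506, M5=0
seg 0: a=3, c=M0/2=0, d=(M1−M0)/(6·3)=373/2277, b=Δ0−h0·(2M0+M1)/6=-2890/759
seg 1: a=-4, c=M1/2=373/253, d=(M2−M1)/(6·2)=-973/1518, b=Δ1−h1·(2M1+M2)/6=467/759
seg 2: a=-2, c=M2/2=-600/253, d=(M3−M2)/(6·1)=107/69, b=Δ2−h2·(2M2+M3)/6=-895/759
seg 3: a=-4, c=M3/2=577/253, d=(M4−M3)/(6·2)=-2719/6072, b=Δ3−h3·(2M3+M4)/6=-964/759
seg 4: a=-1, c=M4/2=-411/1012, d=(M5−M4)/(6·3)=137/3036, b=Δ4−h4·(2M4+M5)/6=3763/1518
t_q=19/2 → seg 4, τ=3/2; S=-1+3763/1518·τ+-411/1012·τ²+137/3036·τ³=15843/8096

  seg 0: a=3 b=-2890/759 c=0 d=373/2277
  seg 1: a=-4 b=467/759 c=373/253 d=-973/1518
  seg 2: a=-2 b=-895/759 c=-600/253 d=107/69
  seg 3: a=-4 b=-964/759 c=577/253 d=-2719/6072
  seg 4: a=-1 b=3763/1518 c=-411/1012 d=137/3036
S(19/2) = 15843/8096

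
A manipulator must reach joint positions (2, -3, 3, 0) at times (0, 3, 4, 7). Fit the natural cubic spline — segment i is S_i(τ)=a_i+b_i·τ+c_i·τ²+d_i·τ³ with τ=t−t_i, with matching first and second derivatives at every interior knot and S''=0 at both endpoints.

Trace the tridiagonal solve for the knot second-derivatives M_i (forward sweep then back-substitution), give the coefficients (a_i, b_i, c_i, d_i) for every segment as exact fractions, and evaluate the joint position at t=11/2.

Δ: Δ0=-5/3, Δ1=6, Δ2=-1
row 1: diag=8, rhs=46; c'=1/8, d'=23/4
row 2: denom=8−1·1/8=63/8; d'=(-42−1·23/4)/(63/8)=-382/63
back: M2=-382/63
back: M1=23/4−1/8·-382/63=410/63
M: M0=0, M1=410/63, M2=-382/63, M3=0
seg 0: a=2, c=M0/2=0, d=(M1−M0)/(6·3)=205/567, b=Δ0−h0·(2M0+M1)/6=-310/63
seg 1: a=-3, c=M1/2=205/63, d=(M2−M1)/(6·1)=-44/21, b=Δ1−h1·(2M1+M2)/6=305/63
seg 2: a=3, c=M2/2=-191/63, d=(M3−M2)/(6·3)=191/567, b=Δ2−h2·(2M2+M3)/6=319/63
t_q=11/2 → seg 2, τ=3/2; S=3+319/63·τ+-191/63·τ²+191/567·τ³=275/56

  seg 0: a=2 b=-310/63 c=0 d=205/567
  seg 1: a=-3 b=305/63 c=205/63 d=-44/21
  seg 2: a=3 b=319/63 c=-191/63 d=191/567
S(11/2) = 275/56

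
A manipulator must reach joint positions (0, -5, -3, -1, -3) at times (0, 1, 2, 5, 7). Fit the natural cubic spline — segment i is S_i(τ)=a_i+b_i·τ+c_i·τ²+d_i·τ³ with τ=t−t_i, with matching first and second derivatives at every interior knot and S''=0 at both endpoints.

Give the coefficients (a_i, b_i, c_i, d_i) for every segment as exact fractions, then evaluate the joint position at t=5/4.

Δ: Δ0=-5, Δ1=2, Δ2=2/3, Δ3=-1
row 1: diag=4, rhs=42; c'=1/4, d'=21/2
row 2: denom=8−1·1/4=31/4; d'=(-8−1·21/2)/(31/4)=-74/31
row 3: denom=10−3·12/31=274/31; d'=(-10−3·-74/31)/(274/31)=-44/137
back: M3=-44/137
back: M2=-74/31−12/31·-44/137=-310/137
back: M1=21/2−1/4·-310/137=1516/137
M: M0=0, M1=1516/137, M2=-310/137, M3=-44/137, M4=0
seg 0: a=0, c=M0/2=0, d=(M1−M0)/(6·1)=758/411, b=Δ0−h0·(2M0+M1)/6=-2813/411
seg 1: a=-5, c=M1/2=758/137, d=(M2−M1)/(6·1)=-913/411, b=Δ1−h1·(2M1+M2)/6=-539/411
seg 2: a=-3, c=M2/2=-155/137, d=(M3−M2)/(6·3)=133/1233, b=Δ2−h2·(2M2+M3)/6=1270/411
seg 3: a=-1, c=M3/2=-22/137, d=(M4−M3)/(6·2)=11/411, b=Δ3−h3·(2M3+M4)/6=-323/411
t_q=5/4 → seg 1, τ=1/4; S=-5+-539/411·τ+758/137·τ²+-913/411·τ³=-43987/8768

  seg 0: a=0 b=-2813/411 c=0 d=758/411
  seg 1: a=-5 b=-539/411 c=758/137 d=-913/411
  seg 2: a=-3 b=1270/411 c=-155/137 d=133/1233
  seg 3: a=-1 b=-323/411 c=-22/137 d=11/411
S(5/4) = -43987/8768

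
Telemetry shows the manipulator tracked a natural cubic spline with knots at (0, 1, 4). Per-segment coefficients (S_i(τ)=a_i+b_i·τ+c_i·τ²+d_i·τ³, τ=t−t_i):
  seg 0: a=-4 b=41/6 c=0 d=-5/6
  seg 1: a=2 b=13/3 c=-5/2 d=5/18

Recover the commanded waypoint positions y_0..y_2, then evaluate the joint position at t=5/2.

y_0 = S_0(0) = a_0 = -4
y_1 = S_1(0) = a_1 = 2
y_2 = S_1(3) = 0
t_q=5/2 is in segment 1 (τ=3/2); S_1(τ)=61/16

y_0=-4 y_1=2 y_2=0
S(5/2) = 61/16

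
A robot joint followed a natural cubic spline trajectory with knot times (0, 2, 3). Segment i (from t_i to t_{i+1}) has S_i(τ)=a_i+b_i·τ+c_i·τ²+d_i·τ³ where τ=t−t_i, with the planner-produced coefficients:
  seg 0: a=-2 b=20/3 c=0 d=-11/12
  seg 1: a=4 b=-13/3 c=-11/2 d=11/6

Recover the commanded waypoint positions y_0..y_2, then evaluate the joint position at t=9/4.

y_0 = S_0(0) = a_0 = -2
y_1 = S_1(0) = a_1 = 4
y_2 = S_1(1) = -4
t_q=9/4 is in segment 1 (τ=1/4); S_1(τ)=333/128

y_0=-2 y_1=4 y_2=-4
S(9/4) = 333/128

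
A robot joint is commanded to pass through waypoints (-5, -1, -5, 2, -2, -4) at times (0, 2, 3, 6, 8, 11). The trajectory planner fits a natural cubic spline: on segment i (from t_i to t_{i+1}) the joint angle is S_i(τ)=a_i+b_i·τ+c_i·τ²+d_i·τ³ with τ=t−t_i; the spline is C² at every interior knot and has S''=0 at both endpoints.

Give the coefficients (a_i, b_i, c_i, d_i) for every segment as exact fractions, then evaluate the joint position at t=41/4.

  seg 0: a=-5 b=4393/993 c=0 d=-2407/3972
  seg 1: a=-1 b=-2828/993 c=-2407/662 d=4933/1986
  seg 2: a=-5 b=-5299/1986 c=1263/331 d=-4267/5958
  seg 3: a=2 b=883/993 c=-1741/662 d=1177/1986
  seg 4: a=-2 b=-2501/993 c=613/662 d=-613/5958
S(41/4) = -175873/42368

Δ: Δ0=2, Δ1=-4, Δ2=7/3, Δ3=-2, Δ4=-2/3
row 1: diag=6, rhs=-36; c'=1/6, d'=-6
row 2: denom=8−1·1/6=47/6; d'=(38−1·-6)/(47/6)=264/47
row 3: denom=10−3·18/47=416/47; d'=(-26−3·264/47)/(416/47)=-1007/208
row 4: denom=10−2·47/208=993/104; d'=(8−2·-1007/208)/(993/104)=613/331
back: M4=613/331
back: M3=-1007/208−47/208·613/331=-1741/331
back: M2=264/47−18/47·-1741/331=2526/331
back: M1=-6−1/6·2526/331=-2407/331
M: M0=0, M1=-2407/331, M2=2526/331, M3=-1741/331, M4=613/331, M5=0
seg 0: a=-5, c=M0/2=0, d=(M1−M0)/(6·2)=-2407/3972, b=Δ0−h0·(2M0+M1)/6=4393/993
seg 1: a=-1, c=M1/2=-2407/662, d=(M2−M1)/(6·1)=4933/1986, b=Δ1−h1·(2M1+M2)/6=-2828/993
seg 2: a=-5, c=M2/2=1263/331, d=(M3−M2)/(6·3)=-4267/5958, b=Δ2−h2·(2M2+M3)/6=-5299/1986
seg 3: a=2, c=M3/2=-1741/662, d=(M4−M3)/(6·2)=1177/1986, b=Δ3−h3·(2M3+M4)/6=883/993
seg 4: a=-2, c=M4/2=613/662, d=(M5−M4)/(6·3)=-613/5958, b=Δ4−h4·(2M4+M5)/6=-2501/993
t_q=41/4 → seg 4, τ=9/4; S=-2+-2501/993·τ+613/662·τ²+-613/5958·τ³=-175873/42368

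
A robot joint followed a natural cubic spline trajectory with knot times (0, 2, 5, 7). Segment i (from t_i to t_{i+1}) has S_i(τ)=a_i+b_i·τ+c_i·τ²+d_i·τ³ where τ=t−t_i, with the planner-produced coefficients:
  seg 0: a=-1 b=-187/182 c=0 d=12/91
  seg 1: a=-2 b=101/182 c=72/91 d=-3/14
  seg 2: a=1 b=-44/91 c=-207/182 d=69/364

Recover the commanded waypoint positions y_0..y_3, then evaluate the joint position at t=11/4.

y_0=-1 y_1=-2 y_2=1 y_3=-3
S(11/4) = -14317/11648

y_0 = S_0(0) = a_0 = -1
y_1 = S_1(0) = a_1 = -2
y_2 = S_2(0) = a_2 = 1
y_3 = S_2(2) = -3
t_q=11/4 is in segment 1 (τ=3/4); S_1(τ)=-14317/11648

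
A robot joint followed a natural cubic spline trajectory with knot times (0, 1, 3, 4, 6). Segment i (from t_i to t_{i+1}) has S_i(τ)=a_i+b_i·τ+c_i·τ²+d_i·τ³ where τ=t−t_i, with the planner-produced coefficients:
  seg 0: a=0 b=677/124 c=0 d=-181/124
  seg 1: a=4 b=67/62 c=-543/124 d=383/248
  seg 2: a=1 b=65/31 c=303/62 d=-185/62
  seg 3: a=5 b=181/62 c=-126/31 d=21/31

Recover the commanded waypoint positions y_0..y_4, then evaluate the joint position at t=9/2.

y_0 = S_0(0) = a_0 = 0
y_1 = S_1(0) = a_1 = 4
y_2 = S_2(0) = a_2 = 1
y_3 = S_3(0) = a_3 = 5
y_4 = S_3(2) = 0
t_q=9/2 is in segment 3 (τ=1/2); S_3(τ)=1371/248

y_0=0 y_1=4 y_2=1 y_3=5 y_4=0
S(9/2) = 1371/248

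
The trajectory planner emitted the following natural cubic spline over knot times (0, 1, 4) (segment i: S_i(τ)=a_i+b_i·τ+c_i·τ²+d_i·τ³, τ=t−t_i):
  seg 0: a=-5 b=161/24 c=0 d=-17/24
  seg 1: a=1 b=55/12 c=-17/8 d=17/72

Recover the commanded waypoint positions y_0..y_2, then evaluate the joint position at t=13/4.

y_0=-5 y_1=1 y_2=2
S(13/4) = 1661/512

y_0 = S_0(0) = a_0 = -5
y_1 = S_1(0) = a_1 = 1
y_2 = S_1(3) = 2
t_q=13/4 is in segment 1 (τ=9/4); S_1(τ)=1661/512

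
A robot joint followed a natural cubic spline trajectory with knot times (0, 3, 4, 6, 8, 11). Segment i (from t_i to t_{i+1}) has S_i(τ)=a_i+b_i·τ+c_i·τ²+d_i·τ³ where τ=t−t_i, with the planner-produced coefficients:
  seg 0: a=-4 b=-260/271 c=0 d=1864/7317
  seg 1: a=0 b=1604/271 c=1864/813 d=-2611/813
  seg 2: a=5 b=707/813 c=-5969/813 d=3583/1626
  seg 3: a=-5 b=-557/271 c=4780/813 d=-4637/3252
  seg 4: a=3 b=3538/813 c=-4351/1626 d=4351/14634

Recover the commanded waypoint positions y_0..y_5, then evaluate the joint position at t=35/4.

y_0=-4 y_1=0 y_2=5 y_3=-5 y_4=3 y_5=0
S(35/4) = 169419/34688

y_0 = S_0(0) = a_0 = -4
y_1 = S_1(0) = a_1 = 0
y_2 = S_2(0) = a_2 = 5
y_3 = S_3(0) = a_3 = -5
y_4 = S_4(0) = a_4 = 3
y_5 = S_4(3) = 0
t_q=35/4 is in segment 4 (τ=3/4); S_4(τ)=169419/34688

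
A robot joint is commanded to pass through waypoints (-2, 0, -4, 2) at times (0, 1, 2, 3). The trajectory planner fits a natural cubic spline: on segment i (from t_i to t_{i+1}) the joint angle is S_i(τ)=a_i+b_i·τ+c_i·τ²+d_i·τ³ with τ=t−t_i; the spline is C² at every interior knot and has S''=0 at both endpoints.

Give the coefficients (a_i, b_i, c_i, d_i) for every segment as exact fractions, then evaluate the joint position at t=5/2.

  seg 0: a=-2 b=64/15 c=0 d=-34/15
  seg 1: a=0 b=-38/15 c=-34/5 d=16/3
  seg 2: a=-4 b=-2/15 c=46/5 d=-46/15
S(5/2) = -43/20

Δ: Δ0=2, Δ1=-4, Δ2=6
row 1: diag=4, rhs=-36; c'=1/4, d'=-9
row 2: denom=4−1·1/4=15/4; d'=(60−1·-9)/(15/4)=92/5
back: M2=92/5
back: M1=-9−1/4·92/5=-68/5
M: M0=0, M1=-68/5, M2=92/5, M3=0
seg 0: a=-2, c=M0/2=0, d=(M1−M0)/(6·1)=-34/15, b=Δ0−h0·(2M0+M1)/6=64/15
seg 1: a=0, c=M1/2=-34/5, d=(M2−M1)/(6·1)=16/3, b=Δ1−h1·(2M1+M2)/6=-38/15
seg 2: a=-4, c=M2/2=46/5, d=(M3−M2)/(6·1)=-46/15, b=Δ2−h2·(2M2+M3)/6=-2/15
t_q=5/2 → seg 2, τ=1/2; S=-4+-2/15·τ+46/5·τ²+-46/15·τ³=-43/20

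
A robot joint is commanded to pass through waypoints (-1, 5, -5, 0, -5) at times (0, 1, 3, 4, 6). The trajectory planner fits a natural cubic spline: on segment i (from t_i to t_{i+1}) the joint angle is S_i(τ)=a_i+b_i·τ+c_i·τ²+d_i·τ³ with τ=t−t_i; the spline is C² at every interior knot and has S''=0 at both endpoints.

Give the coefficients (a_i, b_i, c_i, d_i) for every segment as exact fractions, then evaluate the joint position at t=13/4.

  seg 0: a=-1 b=818/93 c=0 d=-260/93
  seg 1: a=5 b=38/93 c=-260/31 d=1057/372
  seg 2: a=-5 b=89/93 c=537/62 d=-859/186
  seg 3: a=0 b=823/186 c=-161/31 d=161/186
S(13/4) = -17029/3968

Δ: Δ0=6, Δ1=-5, Δ2=5, Δ3=-5/2
row 1: diag=6, rhs=-66; c'=1/3, d'=-11
row 2: denom=6−2·1/3=16/3; d'=(60−2·-11)/(16/3)=123/8
row 3: denom=6−1·3/16=93/16; d'=(-45−1·123/8)/(93/16)=-322/31
back: M3=-322/31
back: M2=123/8−3/16·-322/31=537/31
back: M1=-11−1/3·537/31=-520/31
M: M0=0, M1=-520/31, M2=537/31, M3=-322/31, M4=0
seg 0: a=-1, c=M0/2=0, d=(M1−M0)/(6·1)=-260/93, b=Δ0−h0·(2M0+M1)/6=818/93
seg 1: a=5, c=M1/2=-260/31, d=(M2−M1)/(6·2)=1057/372, b=Δ1−h1·(2M1+M2)/6=38/93
seg 2: a=-5, c=M2/2=537/62, d=(M3−M2)/(6·1)=-859/186, b=Δ2−h2·(2M2+M3)/6=89/93
seg 3: a=0, c=M3/2=-161/31, d=(M4−M3)/(6·2)=161/186, b=Δ3−h3·(2M3+M4)/6=823/186
t_q=13/4 → seg 2, τ=1/4; S=-5+89/93·τ+537/62·τ²+-859/186·τ³=-17029/3968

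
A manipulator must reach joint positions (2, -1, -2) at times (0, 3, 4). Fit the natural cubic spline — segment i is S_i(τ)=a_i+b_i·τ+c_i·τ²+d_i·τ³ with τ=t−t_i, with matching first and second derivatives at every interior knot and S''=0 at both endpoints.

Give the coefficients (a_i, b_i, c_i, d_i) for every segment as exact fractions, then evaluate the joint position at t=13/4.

  seg 0: a=2 b=-1 c=0 d=0
  seg 1: a=-1 b=-1 c=0 d=0
S(13/4) = -5/4

Δ: Δ0=-1, Δ1=-1
row 1: diag=8, rhs=0; c'=1/8, d'=0
back: M1=0
M: M0=0, M1=0, M2=0
seg 0: a=2, c=M0/2=0, d=(M1−M0)/(6·3)=0, b=Δ0−h0·(2M0+M1)/6=-1
seg 1: a=-1, c=M1/2=0, d=(M2−M1)/(6·1)=0, b=Δ1−h1·(2M1+M2)/6=-1
t_q=13/4 → seg 1, τ=1/4; S=-1+-1·τ+0·τ²+0·τ³=-5/4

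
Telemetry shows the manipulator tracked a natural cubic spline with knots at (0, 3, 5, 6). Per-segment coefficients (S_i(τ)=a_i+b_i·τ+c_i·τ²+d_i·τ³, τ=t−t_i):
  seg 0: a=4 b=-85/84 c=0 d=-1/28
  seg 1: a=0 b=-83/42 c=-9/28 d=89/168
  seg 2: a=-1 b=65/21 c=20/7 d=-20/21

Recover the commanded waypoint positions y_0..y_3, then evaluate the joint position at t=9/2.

y_0 = S_0(0) = a_0 = 4
y_1 = S_1(0) = a_1 = 0
y_2 = S_2(0) = a_2 = -1
y_3 = S_2(1) = 4
t_q=9/2 is in segment 1 (τ=3/2); S_1(τ)=-851/448

y_0=4 y_1=0 y_2=-1 y_3=4
S(9/2) = -851/448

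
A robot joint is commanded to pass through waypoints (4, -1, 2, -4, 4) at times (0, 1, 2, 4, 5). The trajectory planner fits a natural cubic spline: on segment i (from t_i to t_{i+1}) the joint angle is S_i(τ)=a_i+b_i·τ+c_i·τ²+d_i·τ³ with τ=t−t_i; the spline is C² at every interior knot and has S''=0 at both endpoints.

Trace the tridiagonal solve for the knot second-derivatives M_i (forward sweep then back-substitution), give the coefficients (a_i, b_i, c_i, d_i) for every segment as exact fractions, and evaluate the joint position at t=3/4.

Δ: Δ0=-5, Δ1=3, Δ2=-3, Δ3=8
row 1: diag=4, rhs=48; c'=1/4, d'=12
row 2: denom=6−1·1/4=23/4; d'=(-36−1·12)/(23/4)=-192/23
row 3: denom=6−2·8/23=122/23; d'=(66−2·-192/23)/(122/23)=951/61
back: M3=951/61
back: M2=-192/23−8/23·951/61=-840/61
back: M1=12−1/4·-840/61=942/61
M: M0=0, M1=942/61, M2=-840/61, M3=951/61, M4=0
seg 0: a=4, c=M0/2=0, d=(M1−M0)/(6·1)=157/61, b=Δ0−h0·(2M0+M1)/6=-462/61
seg 1: a=-1, c=M1/2=471/61, d=(M2−M1)/(6·1)=-297/61, b=Δ1−h1·(2M1+M2)/6=9/61
seg 2: a=2, c=M2/2=-420/61, d=(M3−M2)/(6·2)=597/244, b=Δ2−h2·(2M2+M3)/6=60/61
seg 3: a=-4, c=M3/2=951/122, d=(M4−M3)/(6·1)=-317/122, b=Δ3−h3·(2M3+M4)/6=171/61
t_q=3/4 → seg 0, τ=3/4; S=4+-462/61·τ+0·τ²+157/61·τ³=-2321/3904

  seg 0: a=4 b=-462/61 c=0 d=157/61
  seg 1: a=-1 b=9/61 c=471/61 d=-297/61
  seg 2: a=2 b=60/61 c=-420/61 d=597/244
  seg 3: a=-4 b=171/61 c=951/122 d=-317/122
S(3/4) = -2321/3904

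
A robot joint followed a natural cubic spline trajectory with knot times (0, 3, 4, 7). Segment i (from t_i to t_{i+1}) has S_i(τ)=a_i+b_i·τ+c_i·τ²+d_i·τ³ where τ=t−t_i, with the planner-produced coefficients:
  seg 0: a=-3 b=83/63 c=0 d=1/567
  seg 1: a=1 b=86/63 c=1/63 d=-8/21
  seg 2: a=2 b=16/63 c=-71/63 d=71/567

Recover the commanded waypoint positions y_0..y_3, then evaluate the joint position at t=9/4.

y_0 = S_0(0) = a_0 = -3
y_1 = S_1(0) = a_1 = 1
y_2 = S_2(0) = a_2 = 2
y_3 = S_2(3) = -4
t_q=9/4 is in segment 0 (τ=9/4); S_0(τ)=-1/64

y_0=-3 y_1=1 y_2=2 y_3=-4
S(9/4) = -1/64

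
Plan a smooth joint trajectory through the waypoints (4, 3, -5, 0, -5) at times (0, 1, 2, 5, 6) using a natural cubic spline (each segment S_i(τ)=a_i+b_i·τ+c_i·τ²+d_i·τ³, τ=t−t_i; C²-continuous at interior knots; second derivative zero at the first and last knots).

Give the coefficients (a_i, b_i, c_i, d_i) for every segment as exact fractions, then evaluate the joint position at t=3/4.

  seg 0: a=4 b=811/636 c=0 d=-1447/636
  seg 1: a=3 b=-1765/318 c=-1447/212 d=2783/636
  seg 2: a=-5 b=-3863/636 c=334/53 d=-263/212
  seg 3: a=0 b=-559/318 c=-1031/212 d=1031/636
S(3/4) = 54225/13568

Δ: Δ0=-1, Δ1=-8, Δ2=5/3, Δ3=-5
row 1: diag=4, rhs=-42; c'=1/4, d'=-21/2
row 2: denom=8−1·1/4=31/4; d'=(58−1·-21/2)/(31/4)=274/31
row 3: denom=8−3·12/31=212/31; d'=(-40−3·274/31)/(212/31)=-1031/106
back: M3=-1031/106
back: M2=274/31−12/31·-1031/106=668/53
back: M1=-21/2−1/4·668/53=-1447/106
M: M0=0, M1=-1447/106, M2=668/53, M3=-1031/106, M4=0
seg 0: a=4, c=M0/2=0, d=(M1−M0)/(6·1)=-1447/636, b=Δ0−h0·(2M0+M1)/6=811/636
seg 1: a=3, c=M1/2=-1447/212, d=(M2−M1)/(6·1)=2783/636, b=Δ1−h1·(2M1+M2)/6=-1765/318
seg 2: a=-5, c=M2/2=334/53, d=(M3−M2)/(6·3)=-263/212, b=Δ2−h2·(2M2+M3)/6=-3863/636
seg 3: a=0, c=M3/2=-1031/212, d=(M4−M3)/(6·1)=1031/636, b=Δ3−h3·(2M3+M4)/6=-559/318
t_q=3/4 → seg 0, τ=3/4; S=4+811/636·τ+0·τ²+-1447/636·τ³=54225/13568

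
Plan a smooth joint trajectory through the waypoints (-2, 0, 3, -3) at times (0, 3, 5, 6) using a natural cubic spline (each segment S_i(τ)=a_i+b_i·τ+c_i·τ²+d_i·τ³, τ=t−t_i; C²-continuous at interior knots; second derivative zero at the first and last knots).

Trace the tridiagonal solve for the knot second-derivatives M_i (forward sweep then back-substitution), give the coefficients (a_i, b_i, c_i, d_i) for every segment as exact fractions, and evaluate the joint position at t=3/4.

  seg 0: a=-2 b=-17/42 c=0 d=5/42
  seg 1: a=0 b=59/21 c=15/14 d=-145/168
  seg 2: a=3 b=-137/42 c=-115/28 d=115/84
S(3/4) = -2019/896

Δ: Δ0=2/3, Δ1=3/2, Δ2=-6
row 1: diag=10, rhs=5; c'=1/5, d'=1/2
row 2: denom=6−2·1/5=28/5; d'=(-45−2·1/2)/(28/5)=-115/14
back: M2=-115/14
back: M1=1/2−1/5·-115/14=15/7
M: M0=0, M1=15/7, M2=-115/14, M3=0
seg 0: a=-2, c=M0/2=0, d=(M1−M0)/(6·3)=5/42, b=Δ0−h0·(2M0+M1)/6=-17/42
seg 1: a=0, c=M1/2=15/14, d=(M2−M1)/(6·2)=-145/168, b=Δ1−h1·(2M1+M2)/6=59/21
seg 2: a=3, c=M2/2=-115/28, d=(M3−M2)/(6·1)=115/84, b=Δ2−h2·(2M2+M3)/6=-137/42
t_q=3/4 → seg 0, τ=3/4; S=-2+-17/42·τ+0·τ²+5/42·τ³=-2019/896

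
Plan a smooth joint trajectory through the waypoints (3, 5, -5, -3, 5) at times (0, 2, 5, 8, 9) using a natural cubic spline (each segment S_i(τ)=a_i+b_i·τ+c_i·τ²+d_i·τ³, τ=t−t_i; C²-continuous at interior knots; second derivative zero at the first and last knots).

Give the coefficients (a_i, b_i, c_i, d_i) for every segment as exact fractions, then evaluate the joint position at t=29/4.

  seg 0: a=3 b=806/399 c=0 d=-407/1596
  seg 1: a=5 b=-415/399 c=-407/266 d=611/2394
  seg 2: a=-5 b=-2657/798 c=102/133 d=451/2394
  seg 3: a=-3 b=2537/399 c=655/266 d=-655/798
S(29/4) = -5791/896

Δ: Δ0=1, Δ1=-10/3, Δ2=2/3, Δ3=8
row 1: diag=10, rhs=-26; c'=3/10, d'=-13/5
row 2: denom=12−3·3/10=111/10; d'=(24−3·-13/5)/(111/10)=106/37
row 3: denom=8−3·10/37=266/37; d'=(44−3·106/37)/(266/37)=655/133
back: M3=655/133
back: M2=106/37−10/37·655/133=204/133
back: M1=-13/5−3/10·204/133=-407/133
M: M0=0, M1=-407/133, M2=204/133, M3=655/133, M4=0
seg 0: a=3, c=M0/2=0, d=(M1−M0)/(6·2)=-407/1596, b=Δ0−h0·(2M0+M1)/6=806/399
seg 1: a=5, c=M1/2=-407/266, d=(M2−M1)/(6·3)=611/2394, b=Δ1−h1·(2M1+M2)/6=-415/399
seg 2: a=-5, c=M2/2=102/133, d=(M3−M2)/(6·3)=451/2394, b=Δ2−h2·(2M2+M3)/6=-2657/798
seg 3: a=-3, c=M3/2=655/266, d=(M4−M3)/(6·1)=-655/798, b=Δ3−h3·(2M3+M4)/6=2537/399
t_q=29/4 → seg 2, τ=9/4; S=-5+-2657/798·τ+102/133·τ²+451/2394·τ³=-5791/896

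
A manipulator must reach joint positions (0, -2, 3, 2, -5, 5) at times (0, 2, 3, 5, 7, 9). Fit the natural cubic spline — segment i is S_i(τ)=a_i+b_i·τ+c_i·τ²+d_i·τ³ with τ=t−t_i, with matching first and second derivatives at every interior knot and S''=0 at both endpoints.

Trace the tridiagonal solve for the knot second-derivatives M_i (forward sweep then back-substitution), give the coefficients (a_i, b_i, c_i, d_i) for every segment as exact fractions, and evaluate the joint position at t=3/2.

  seg 0: a=0 b=-1585/477 c=0 d=277/477
  seg 1: a=-2 b=1739/477 c=554/159 d=-1016/477
  seg 2: a=3 b=2015/477 c=-154/53 d=1037/3816
  seg 3: a=2 b=-3947/954 c=-811/636 d=3041/3816
  seg 4: a=-5 b=155/477 c=1115/318 d=-1115/1908
S(3/2) = -3847/1272

Δ: Δ0=-1, Δ1=5, Δ2=-1/2, Δ3=-7/2, Δ4=5
row 1: diag=6, rhs=36; c'=1/6, d'=6
row 2: denom=6−1·1/6=35/6; d'=(-33−1·6)/(35/6)=-234/35
row 3: denom=8−2·12/35=256/35; d'=(-18−2·-234/35)/(256/35)=-81/128
row 4: denom=8−2·35/128=477/64; d'=(51−2·-81/128)/(477/64)=1115/159
back: M4=1115/159
back: M3=-81/128−35/128·1115/159=-811/318
back: M2=-234/35−12/35·-811/318=-308/53
back: M1=6−1/6·-308/53=1108/159
M: M0=0, M1=1108/159, M2=-308/53, M3=-811/318, M4=1115/159, M5=0
seg 0: a=0, c=M0/2=0, d=(M1−M0)/(6·2)=277/477, b=Δ0−h0·(2M0+M1)/6=-1585/477
seg 1: a=-2, c=M1/2=554/159, d=(M2−M1)/(6·1)=-1016/477, b=Δ1−h1·(2M1+M2)/6=1739/477
seg 2: a=3, c=M2/2=-154/53, d=(M3−M2)/(6·2)=1037/3816, b=Δ2−h2·(2M2+M3)/6=2015/477
seg 3: a=2, c=M3/2=-811/636, d=(M4−M3)/(6·2)=3041/3816, b=Δ3−h3·(2M3+M4)/6=-3947/954
seg 4: a=-5, c=M4/2=1115/318, d=(M5−M4)/(6·2)=-1115/1908, b=Δ4−h4·(2M4+M5)/6=155/477
t_q=3/2 → seg 0, τ=3/2; S=0+-1585/477·τ+0·τ²+277/477·τ³=-3847/1272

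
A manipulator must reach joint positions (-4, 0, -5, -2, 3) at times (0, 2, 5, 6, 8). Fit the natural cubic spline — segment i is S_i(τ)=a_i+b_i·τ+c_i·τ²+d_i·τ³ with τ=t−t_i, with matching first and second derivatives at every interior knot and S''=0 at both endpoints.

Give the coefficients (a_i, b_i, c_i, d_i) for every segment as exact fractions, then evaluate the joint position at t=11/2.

  seg 0: a=-4 b=311/96 c=0 d=-119/384
  seg 1: a=0 b=-23/48 c=-119/64 d=281/576
  seg 2: a=-5 b=295/192 c=81/32 d=-205/192
  seg 3: a=-2 b=163/48 c=-43/64 d=43/384
S(11/2) = -1911/512

Δ: Δ0=2, Δ1=-5/3, Δ2=3, Δ3=5/2
row 1: diag=10, rhs=-22; c'=3/10, d'=-11/5
row 2: denom=8−3·3/10=71/10; d'=(28−3·-11/5)/(71/10)=346/71
row 3: denom=6−1·10/71=416/71; d'=(-3−1·346/71)/(416/71)=-43/32
back: M3=-43/32
back: M2=346/71−10/71·-43/32=81/16
back: M1=-11/5−3/10·81/16=-119/32
M: M0=0, M1=-119/32, M2=81/16, M3=-43/32, M4=0
seg 0: a=-4, c=M0/2=0, d=(M1−M0)/(6·2)=-119/384, b=Δ0−h0·(2M0+M1)/6=311/96
seg 1: a=0, c=M1/2=-119/64, d=(M2−M1)/(6·3)=281/576, b=Δ1−h1·(2M1+M2)/6=-23/48
seg 2: a=-5, c=M2/2=81/32, d=(M3−M2)/(6·1)=-205/192, b=Δ2−h2·(2M2+M3)/6=295/192
seg 3: a=-2, c=M3/2=-43/64, d=(M4−M3)/(6·2)=43/384, b=Δ3−h3·(2M3+M4)/6=163/48
t_q=11/2 → seg 2, τ=1/2; S=-5+295/192·τ+81/32·τ²+-205/192·τ³=-1911/512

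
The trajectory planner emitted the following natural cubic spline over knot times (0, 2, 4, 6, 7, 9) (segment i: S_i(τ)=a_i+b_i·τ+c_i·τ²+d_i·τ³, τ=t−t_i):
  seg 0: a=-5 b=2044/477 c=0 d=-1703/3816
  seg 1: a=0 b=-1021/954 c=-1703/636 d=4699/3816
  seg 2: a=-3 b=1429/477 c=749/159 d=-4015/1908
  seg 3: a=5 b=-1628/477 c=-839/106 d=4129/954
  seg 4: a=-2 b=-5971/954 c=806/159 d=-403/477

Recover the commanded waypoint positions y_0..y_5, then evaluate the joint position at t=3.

y_0=-5 y_1=0 y_2=-3 y_3=5 y_4=-2 y_5=-1
S(3) = -1067/424

y_0 = S_0(0) = a_0 = -5
y_1 = S_1(0) = a_1 = 0
y_2 = S_2(0) = a_2 = -3
y_3 = S_3(0) = a_3 = 5
y_4 = S_4(0) = a_4 = -2
y_5 = S_4(2) = -1
t_q=3 is in segment 1 (τ=1); S_1(τ)=-1067/424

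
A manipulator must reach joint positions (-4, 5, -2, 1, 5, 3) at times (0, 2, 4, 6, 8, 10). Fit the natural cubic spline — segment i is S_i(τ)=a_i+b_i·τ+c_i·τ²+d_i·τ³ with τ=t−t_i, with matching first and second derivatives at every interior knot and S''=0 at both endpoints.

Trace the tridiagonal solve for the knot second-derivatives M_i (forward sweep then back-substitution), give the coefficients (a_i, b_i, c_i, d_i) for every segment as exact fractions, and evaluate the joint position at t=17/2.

  seg 0: a=-4 b=2917/418 c=0 d=-259/418
  seg 1: a=5 b=-191/418 c=-777/209 d=459/418
  seg 2: a=-2 b=-899/418 c=600/209 d=-23/44
  seg 3: a=1 b=1279/418 c=-111/418 d=-221/1672
  seg 4: a=5 b=86/209 c=-885/836 d=295/1672
S(17/2) = 66387/13376

Δ: Δ0=9/2, Δ1=-7/2, Δ2=3/2, Δ3=2, Δ4=-1
row 1: diag=8, rhs=-48; c'=1/4, d'=-6
row 2: denom=8−2·1/4=15/2; d'=(30−2·-6)/(15/2)=28/5
row 3: denom=8−2·4/15=112/15; d'=(3−2·28/5)/(112/15)=-123/112
row 4: denom=8−2·15/56=209/28; d'=(-18−2·-123/112)/(209/28)=-885/418
back: M4=-885/418
back: M3=-123/112−15/56·-885/418=-111/209
back: M2=28/5−4/15·-111/209=1200/209
back: M1=-6−1/4·1200/209=-1554/209
M: M0=0, M1=-1554/209, M2=1200/209, M3=-111/209, M4=-885/418, M5=0
seg 0: a=-4, c=M0/2=0, d=(M1−M0)/(6·2)=-259/418, b=Δ0−h0·(2M0+M1)/6=2917/418
seg 1: a=5, c=M1/2=-777/209, d=(M2−M1)/(6·2)=459/418, b=Δ1−h1·(2M1+M2)/6=-191/418
seg 2: a=-2, c=M2/2=600/209, d=(M3−M2)/(6·2)=-23/44, b=Δ2−h2·(2M2+M3)/6=-899/418
seg 3: a=1, c=M3/2=-111/418, d=(M4−M3)/(6·2)=-221/1672, b=Δ3−h3·(2M3+M4)/6=1279/418
seg 4: a=5, c=M4/2=-885/836, d=(M5−M4)/(6·2)=295/1672, b=Δ4−h4·(2M4+M5)/6=86/209
t_q=17/2 → seg 4, τ=1/2; S=5+86/209·τ+-885/836·τ²+295/1672·τ³=66387/13376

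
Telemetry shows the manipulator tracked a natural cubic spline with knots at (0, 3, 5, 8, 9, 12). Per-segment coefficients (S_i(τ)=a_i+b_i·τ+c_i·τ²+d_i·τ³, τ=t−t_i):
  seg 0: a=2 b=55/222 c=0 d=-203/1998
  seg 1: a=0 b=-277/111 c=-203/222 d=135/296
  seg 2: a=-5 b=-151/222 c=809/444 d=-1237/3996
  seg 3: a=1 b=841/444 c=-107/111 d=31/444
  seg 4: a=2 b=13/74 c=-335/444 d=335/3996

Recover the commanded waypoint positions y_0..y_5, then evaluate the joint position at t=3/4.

y_0 = S_0(0) = a_0 = 2
y_1 = S_1(0) = a_1 = 0
y_2 = S_2(0) = a_2 = -5
y_3 = S_3(0) = a_3 = 1
y_4 = S_4(0) = a_4 = 2
y_5 = S_4(3) = -2
t_q=3/4 is in segment 0 (τ=3/4); S_0(τ)=10149/4736

y_0=2 y_1=0 y_2=-5 y_3=1 y_4=2 y_5=-2
S(3/4) = 10149/4736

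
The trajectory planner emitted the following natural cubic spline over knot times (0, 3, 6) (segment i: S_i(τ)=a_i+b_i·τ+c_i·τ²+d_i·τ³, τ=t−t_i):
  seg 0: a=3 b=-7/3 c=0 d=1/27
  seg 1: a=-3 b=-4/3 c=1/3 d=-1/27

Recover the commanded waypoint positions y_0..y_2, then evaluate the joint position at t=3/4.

y_0 = S_0(0) = a_0 = 3
y_1 = S_1(0) = a_1 = -3
y_2 = S_1(3) = -5
t_q=3/4 is in segment 0 (τ=3/4); S_0(τ)=81/64

y_0=3 y_1=-3 y_2=-5
S(3/4) = 81/64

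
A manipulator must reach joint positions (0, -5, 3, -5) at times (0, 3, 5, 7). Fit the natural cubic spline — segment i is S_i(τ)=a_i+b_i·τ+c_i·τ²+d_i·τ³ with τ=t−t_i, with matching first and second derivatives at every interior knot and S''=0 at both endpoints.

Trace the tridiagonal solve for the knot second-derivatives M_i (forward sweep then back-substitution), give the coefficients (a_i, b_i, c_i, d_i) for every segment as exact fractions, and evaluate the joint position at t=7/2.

  seg 0: a=0 b=-233/57 c=0 d=46/171
  seg 1: a=-5 b=181/57 c=46/19 d=-229/228
  seg 2: a=3 b=46/57 c=-137/38 d=137/228
S(7/2) = -1783/608

Δ: Δ0=-5/3, Δ1=4, Δ2=-4
row 1: diag=10, rhs=34; c'=1/5, d'=17/5
row 2: denom=8−2·1/5=38/5; d'=(-48−2·17/5)/(38/5)=-137/19
back: M2=-137/19
back: M1=17/5−1/5·-137/19=92/19
M: M0=0, M1=92/19, M2=-137/19, M3=0
seg 0: a=0, c=M0/2=0, d=(M1−M0)/(6·3)=46/171, b=Δ0−h0·(2M0+M1)/6=-233/57
seg 1: a=-5, c=M1/2=46/19, d=(M2−M1)/(6·2)=-229/228, b=Δ1−h1·(2M1+M2)/6=181/57
seg 2: a=3, c=M2/2=-137/38, d=(M3−M2)/(6·2)=137/228, b=Δ2−h2·(2M2+M3)/6=46/57
t_q=7/2 → seg 1, τ=1/2; S=-5+181/57·τ+46/19·τ²+-229/228·τ³=-1783/608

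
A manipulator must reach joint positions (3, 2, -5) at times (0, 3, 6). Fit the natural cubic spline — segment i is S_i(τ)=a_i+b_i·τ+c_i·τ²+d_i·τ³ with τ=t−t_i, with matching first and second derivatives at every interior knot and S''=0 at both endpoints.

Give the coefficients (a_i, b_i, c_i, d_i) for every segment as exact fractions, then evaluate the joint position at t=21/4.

  seg 0: a=3 b=1/6 c=0 d=-1/18
  seg 1: a=2 b=-4/3 c=-1/2 d=1/18
S(21/4) = -371/128

Δ: Δ0=-1/3, Δ1=-7/3
row 1: diag=12, rhs=-12; c'=1/4, d'=-1
back: M1=-1
M: M0=0, M1=-1, M2=0
seg 0: a=3, c=M0/2=0, d=(M1−M0)/(6·3)=-1/18, b=Δ0−h0·(2M0+M1)/6=1/6
seg 1: a=2, c=M1/2=-1/2, d=(M2−M1)/(6·3)=1/18, b=Δ1−h1·(2M1+M2)/6=-4/3
t_q=21/4 → seg 1, τ=9/4; S=2+-4/3·τ+-1/2·τ²+1/18·τ³=-371/128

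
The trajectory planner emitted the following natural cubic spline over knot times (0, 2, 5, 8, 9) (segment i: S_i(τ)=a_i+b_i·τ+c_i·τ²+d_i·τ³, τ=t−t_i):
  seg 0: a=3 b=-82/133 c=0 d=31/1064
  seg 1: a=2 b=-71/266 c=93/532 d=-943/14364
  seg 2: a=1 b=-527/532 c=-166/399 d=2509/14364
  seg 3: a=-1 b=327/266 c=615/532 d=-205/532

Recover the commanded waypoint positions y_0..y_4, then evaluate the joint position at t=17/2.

y_0 = S_0(0) = a_0 = 3
y_1 = S_1(0) = a_1 = 2
y_2 = S_2(0) = a_2 = 1
y_3 = S_3(0) = a_3 = -1
y_4 = S_3(1) = 1
t_q=17/2 is in segment 3 (τ=1/2); S_3(τ)=-615/4256

y_0=3 y_1=2 y_2=1 y_3=-1 y_4=1
S(17/2) = -615/4256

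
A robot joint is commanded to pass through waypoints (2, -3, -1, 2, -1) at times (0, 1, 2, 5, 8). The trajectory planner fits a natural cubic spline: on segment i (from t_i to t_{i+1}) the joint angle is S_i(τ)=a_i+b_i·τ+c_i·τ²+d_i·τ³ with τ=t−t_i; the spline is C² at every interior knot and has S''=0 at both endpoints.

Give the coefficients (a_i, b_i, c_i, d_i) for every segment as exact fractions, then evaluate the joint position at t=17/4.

  seg 0: a=2 b=-765/112 c=0 d=205/112
  seg 1: a=-3 b=-75/56 c=615/112 d=-241/112
  seg 2: a=-1 b=51/16 c=-27/28 d=79/1008
  seg 3: a=2 b=-27/56 c=-29/112 d=29/1008
S(17/4) = 15647/7168

Δ: Δ0=-5, Δ1=2, Δ2=1, Δ3=-1
row 1: diag=4, rhs=42; c'=1/4, d'=21/2
row 2: denom=8−1·1/4=31/4; d'=(-6−1·21/2)/(31/4)=-66/31
row 3: denom=12−3·12/31=336/31; d'=(-12−3·-66/31)/(336/31)=-29/56
back: M3=-29/56
back: M2=-66/31−12/31·-29/56=-27/14
back: M1=21/2−1/4·-27/14=615/56
M: M0=0, M1=615/56, M2=-27/14, M3=-29/56, M4=0
seg 0: a=2, c=M0/2=0, d=(M1−M0)/(6·1)=205/112, b=Δ0−h0·(2M0+M1)/6=-765/112
seg 1: a=-3, c=M1/2=615/112, d=(M2−M1)/(6·1)=-241/112, b=Δ1−h1·(2M1+M2)/6=-75/56
seg 2: a=-1, c=M2/2=-27/28, d=(M3−M2)/(6·3)=79/1008, b=Δ2−h2·(2M2+M3)/6=51/16
seg 3: a=2, c=M3/2=-29/112, d=(M4−M3)/(6·3)=29/1008, b=Δ3−h3·(2M3+M4)/6=-27/56
t_q=17/4 → seg 2, τ=9/4; S=-1+51/16·τ+-27/28·τ²+79/1008·τ³=15647/7168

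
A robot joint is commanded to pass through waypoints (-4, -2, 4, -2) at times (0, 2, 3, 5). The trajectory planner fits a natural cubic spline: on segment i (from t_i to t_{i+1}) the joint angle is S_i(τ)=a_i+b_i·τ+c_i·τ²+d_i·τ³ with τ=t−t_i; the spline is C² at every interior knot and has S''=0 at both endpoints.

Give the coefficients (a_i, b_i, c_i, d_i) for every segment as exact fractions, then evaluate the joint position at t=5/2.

  seg 0: a=-4 b=-43/35 c=0 d=39/70
  seg 1: a=-2 b=191/35 c=117/35 d=-14/5
  seg 2: a=4 b=131/35 c=-177/35 d=59/70
S(5/2) = 17/14

Δ: Δ0=1, Δ1=6, Δ2=-3
row 1: diag=6, rhs=30; c'=1/6, d'=5
row 2: denom=6−1·1/6=35/6; d'=(-54−1·5)/(35/6)=-354/35
back: M2=-354/35
back: M1=5−1/6·-354/35=234/35
M: M0=0, M1=234/35, M2=-354/35, M3=0
seg 0: a=-4, c=M0/2=0, d=(M1−M0)/(6·2)=39/70, b=Δ0−h0·(2M0+M1)/6=-43/35
seg 1: a=-2, c=M1/2=117/35, d=(M2−M1)/(6·1)=-14/5, b=Δ1−h1·(2M1+M2)/6=191/35
seg 2: a=4, c=M2/2=-177/35, d=(M3−M2)/(6·2)=59/70, b=Δ2−h2·(2M2+M3)/6=131/35
t_q=5/2 → seg 1, τ=1/2; S=-2+191/35·τ+117/35·τ²+-14/5·τ³=17/14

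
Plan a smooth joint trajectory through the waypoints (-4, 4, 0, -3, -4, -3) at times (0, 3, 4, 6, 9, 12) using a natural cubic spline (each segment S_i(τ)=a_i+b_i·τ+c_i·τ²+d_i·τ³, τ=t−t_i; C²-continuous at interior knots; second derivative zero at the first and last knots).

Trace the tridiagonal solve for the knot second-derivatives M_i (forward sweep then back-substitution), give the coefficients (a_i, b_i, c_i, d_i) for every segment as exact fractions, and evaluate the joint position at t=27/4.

Δ: Δ0=8/3, Δ1=-4, Δ2=-3/2, Δ3=-1/3, Δ4=1/3
row 1: diag=8, rhs=-40; c'=1/8, d'=-5
row 2: denom=6−1·1/8=47/8; d'=(15−1·-5)/(47/8)=160/47
row 3: denom=10−2·16/47=438/47; d'=(7−2·160/47)/(438/47)=3/146
row 4: denom=12−3·47/146=1611/146; d'=(4−3·3/146)/(1611/146)=575/1611
back: M4=575/1611
back: M3=3/146−47/146·575/1611=-152/1611
back: M2=160/47−16/47·-152/1611=5536/1611
back: M1=-5−1/8·5536/1611=-8747/1611
M: M0=0, M1=-8747/1611, M2=5536/1611, M3=-152/1611, M4=575/1611, M5=0
seg 0: a=-4, c=M0/2=0, d=(M1−M0)/(6·3)=-8747/28998, b=Δ0−h0·(2M0+M1)/6=17339/3222
seg 1: a=4, c=M1/2=-8747/3222, d=(M2−M1)/(6·1)=529/358, b=Δ1−h1·(2M1+M2)/6=-4451/1611
seg 2: a=0, c=M2/2=2768/1611, d=(M3−M2)/(6·2)=-158/537, b=Δ2−h2·(2M2+M3)/6=-12113/3222
seg 3: a=-3, c=M3/2=-76/1611, d=(M4−M3)/(6·3)=727/28998, b=Δ3−h3·(2M3+M4)/6=-1345/3222
seg 4: a=-4, c=M4/2=575/3222, d=(M5−M4)/(6·3)=-575/28998, b=Δ4−h4·(2M4+M5)/6=-38/1611
t_q=27/4 → seg 3, τ=3/4; S=-3+-1345/3222·τ+-76/1611·τ²+727/28998·τ³=-76275/22912

  seg 0: a=-4 b=17339/3222 c=0 d=-8747/28998
  seg 1: a=4 b=-4451/1611 c=-8747/3222 d=529/358
  seg 2: a=0 b=-12113/3222 c=2768/1611 d=-158/537
  seg 3: a=-3 b=-1345/3222 c=-76/1611 d=727/28998
  seg 4: a=-4 b=-38/1611 c=575/3222 d=-575/28998
S(27/4) = -76275/22912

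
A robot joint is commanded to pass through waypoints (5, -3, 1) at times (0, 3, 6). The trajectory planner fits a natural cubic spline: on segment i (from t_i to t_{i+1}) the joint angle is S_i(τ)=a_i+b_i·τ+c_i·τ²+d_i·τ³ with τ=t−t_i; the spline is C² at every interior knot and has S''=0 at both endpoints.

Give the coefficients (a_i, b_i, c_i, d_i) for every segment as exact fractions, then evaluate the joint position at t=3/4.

  seg 0: a=5 b=-11/3 c=0 d=1/9
  seg 1: a=-3 b=-2/3 c=1 d=-1/9
S(3/4) = 147/64

Δ: Δ0=-8/3, Δ1=4/3
row 1: diag=12, rhs=24; c'=1/4, d'=2
back: M1=2
M: M0=0, M1=2, M2=0
seg 0: a=5, c=M0/2=0, d=(M1−M0)/(6·3)=1/9, b=Δ0−h0·(2M0+M1)/6=-11/3
seg 1: a=-3, c=M1/2=1, d=(M2−M1)/(6·3)=-1/9, b=Δ1−h1·(2M1+M2)/6=-2/3
t_q=3/4 → seg 0, τ=3/4; S=5+-11/3·τ+0·τ²+1/9·τ³=147/64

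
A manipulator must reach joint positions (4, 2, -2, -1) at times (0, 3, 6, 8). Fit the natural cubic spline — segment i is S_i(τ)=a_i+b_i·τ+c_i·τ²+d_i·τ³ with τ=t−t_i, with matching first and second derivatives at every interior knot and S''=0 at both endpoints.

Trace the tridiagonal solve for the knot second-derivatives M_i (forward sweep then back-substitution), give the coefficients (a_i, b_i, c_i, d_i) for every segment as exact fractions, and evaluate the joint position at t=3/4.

Δ: Δ0=-2/3, Δ1=-4/3, Δ2=1/2
row 1: diag=12, rhs=-4; c'=1/4, d'=-1/3
row 2: denom=10−3·1/4=37/4; d'=(11−3·-1/3)/(37/4)=48/37
back: M2=48/37
back: M1=-1/3−1/4·48/37=-73/111
M: M0=0, M1=-73/111, M2=48/37, M3=0
seg 0: a=4, c=M0/2=0, d=(M1−M0)/(6·3)=-73/1998, b=Δ0−h0·(2M0+M1)/6=-25/74
seg 1: a=2, c=M1/2=-73/222, d=(M2−M1)/(6·3)=217/1998, b=Δ1−h1·(2M1+M2)/6=-49/37
seg 2: a=-2, c=M2/2=24/37, d=(M3−M2)/(6·2)=-4/37, b=Δ2−h2·(2M2+M3)/6=-27/74
t_q=3/4 → seg 0, τ=3/4; S=4+-25/74·τ+0·τ²+-73/1998·τ³=17671/4736

  seg 0: a=4 b=-25/74 c=0 d=-73/1998
  seg 1: a=2 b=-49/37 c=-73/222 d=217/1998
  seg 2: a=-2 b=-27/74 c=24/37 d=-4/37
S(3/4) = 17671/4736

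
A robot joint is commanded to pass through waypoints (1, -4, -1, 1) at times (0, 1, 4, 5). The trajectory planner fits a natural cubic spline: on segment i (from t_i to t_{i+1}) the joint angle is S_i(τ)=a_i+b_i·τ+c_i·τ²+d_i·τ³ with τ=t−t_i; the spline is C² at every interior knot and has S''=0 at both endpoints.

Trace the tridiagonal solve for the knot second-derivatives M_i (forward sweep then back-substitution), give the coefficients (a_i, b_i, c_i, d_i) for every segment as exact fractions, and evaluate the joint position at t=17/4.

Δ: Δ0=-5, Δ1=1, Δ2=2
row 1: diag=8, rhs=36; c'=3/8, d'=9/2
row 2: denom=8−3·3/8=55/8; d'=(6−3·9/2)/(55/8)=-12/11
back: M2=-12/11
back: M1=9/2−3/8·-12/11=54/11
M: M0=0, M1=54/11, M2=-12/11, M3=0
seg 0: a=1, c=M0/2=0, d=(M1−M0)/(6·1)=9/11, b=Δ0−h0·(2M0+M1)/6=-64/11
seg 1: a=-4, c=M1/2=27/11, d=(M2−M1)/(6·3)=-1/3, b=Δ1−h1·(2M1+M2)/6=-37/11
seg 2: a=-1, c=M2/2=-6/11, d=(M3−M2)/(6·1)=2/11, b=Δ2−h2·(2M2+M3)/6=26/11
t_q=17/4 → seg 2, τ=1/4; S=-1+26/11·τ+-6/11·τ²+2/11·τ³=-155/352

  seg 0: a=1 b=-64/11 c=0 d=9/11
  seg 1: a=-4 b=-37/11 c=27/11 d=-1/3
  seg 2: a=-1 b=26/11 c=-6/11 d=2/11
S(17/4) = -155/352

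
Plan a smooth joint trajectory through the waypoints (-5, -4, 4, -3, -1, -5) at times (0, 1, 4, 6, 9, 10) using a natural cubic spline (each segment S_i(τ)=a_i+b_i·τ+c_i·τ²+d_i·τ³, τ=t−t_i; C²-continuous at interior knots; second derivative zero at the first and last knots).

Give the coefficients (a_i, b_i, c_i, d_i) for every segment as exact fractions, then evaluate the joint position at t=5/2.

Δ: Δ0=1, Δ1=8/3, Δ2=-7/2, Δ3=2/3, Δ4=-4
row 1: diag=8, rhs=10; c'=3/8, d'=5/4
row 2: denom=10−3·3/8=71/8; d'=(-37−3·5/4)/(71/8)=-326/71
row 3: denom=10−2·16/71=678/71; d'=(25−2·-326/71)/(678/71)=809/226
row 4: denom=8−3·71/226=1595/226; d'=(-28−3·809/226)/(1595/226)=-1751/319
back: M4=-1751/319
back: M3=809/226−71/226·-1751/319=1692/319
back: M2=-326/71−16/71·1692/319=-1846/319
back: M1=5/4−3/8·-1846/319=1091/319
M: M0=0, M1=1091/319, M2=-1846/319, M3=1692/319, M4=-1751/319, M5=0
seg 0: a=-5, c=M0/2=0, d=(M1−M0)/(6·1)=1091/1914, b=Δ0−h0·(2M0+M1)/6=823/1914
seg 1: a=-4, c=M1/2=1091/638, d=(M2−M1)/(6·3)=-89/174, b=Δ1−h1·(2M1+M2)/6=2048/957
seg 2: a=4, c=M2/2=-923/319, d=(M3−M2)/(6·2)=61/66, b=Δ2−h2·(2M2+M3)/6=-2699/1914
seg 3: a=-3, c=M3/2=846/319, d=(M4−M3)/(6·3)=-313/522, b=Δ3−h3·(2M3+M4)/6=-3623/1914
seg 4: a=-1, c=M4/2=-1751/638, d=(M5−M4)/(6·1)=1751/1914, b=Δ4−h4·(2M4+M5)/6=-2077/957
t_q=5/2 → seg 1, τ=3/2; S=-4+2048/957·τ+1091/638·τ²+-89/174·τ³=6795/5104

  seg 0: a=-5 b=823/1914 c=0 d=1091/1914
  seg 1: a=-4 b=2048/957 c=1091/638 d=-89/174
  seg 2: a=4 b=-2699/1914 c=-923/319 d=61/66
  seg 3: a=-3 b=-3623/1914 c=846/319 d=-313/522
  seg 4: a=-1 b=-2077/957 c=-1751/638 d=1751/1914
S(5/2) = 6795/5104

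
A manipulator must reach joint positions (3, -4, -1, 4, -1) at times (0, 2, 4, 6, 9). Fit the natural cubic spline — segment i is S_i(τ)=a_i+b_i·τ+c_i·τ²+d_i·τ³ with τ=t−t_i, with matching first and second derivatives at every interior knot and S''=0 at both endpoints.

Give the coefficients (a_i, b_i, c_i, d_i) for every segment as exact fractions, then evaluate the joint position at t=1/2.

Δ: Δ0=-7/2, Δ1=3/2, Δ2=5/2, Δ3=-5/3
row 1: diag=8, rhs=30; c'=1/4, d'=15/4
row 2: denom=8−2·1/4=15/2; d'=(6−2·15/4)/(15/2)=-1/5
row 3: denom=10−2·4/15=142/15; d'=(-25−2·-1/5)/(142/15)=-369/142
back: M3=-369/142
back: M2=-1/5−4/15·-369/142=35/71
back: M1=15/4−1/4·35/71=515/142
M: M0=0, M1=515/142, M2=35/71, M3=-369/142, M4=0
seg 0: a=3, c=M0/2=0, d=(M1−M0)/(6·2)=515/1704, b=Δ0−h0·(2M0+M1)/6=-1003/213
seg 1: a=-4, c=M1/2=515/284, d=(M2−M1)/(6·2)=-445/1704, b=Δ1−h1·(2M1+M2)/6=-461/426
seg 2: a=-1, c=M2/2=35/142, d=(M3−M2)/(6·2)=-439/1704, b=Δ2−h2·(2M2+M3)/6=647/213
seg 3: a=4, c=M3/2=-369/284, d=(M4−M3)/(6·3)=41/284, b=Δ3−h3·(2M3+M4)/6=397/426
t_q=1/2 → seg 0, τ=1/2; S=3+-1003/213·τ+0·τ²+515/1704·τ³=3105/4544

  seg 0: a=3 b=-1003/213 c=0 d=515/1704
  seg 1: a=-4 b=-461/426 c=515/284 d=-445/1704
  seg 2: a=-1 b=647/213 c=35/142 d=-439/1704
  seg 3: a=4 b=397/426 c=-369/284 d=41/284
S(1/2) = 3105/4544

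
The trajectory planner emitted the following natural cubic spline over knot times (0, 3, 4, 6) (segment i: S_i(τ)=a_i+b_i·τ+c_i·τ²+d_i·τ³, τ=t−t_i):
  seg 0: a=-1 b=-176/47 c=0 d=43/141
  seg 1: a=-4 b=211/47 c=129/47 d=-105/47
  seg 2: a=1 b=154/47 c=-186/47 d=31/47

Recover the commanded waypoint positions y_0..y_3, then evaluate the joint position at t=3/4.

y_0=-1 y_1=-4 y_2=1 y_3=-3
S(3/4) = -11069/3008

y_0 = S_0(0) = a_0 = -1
y_1 = S_1(0) = a_1 = -4
y_2 = S_2(0) = a_2 = 1
y_3 = S_2(2) = -3
t_q=3/4 is in segment 0 (τ=3/4); S_0(τ)=-11069/3008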